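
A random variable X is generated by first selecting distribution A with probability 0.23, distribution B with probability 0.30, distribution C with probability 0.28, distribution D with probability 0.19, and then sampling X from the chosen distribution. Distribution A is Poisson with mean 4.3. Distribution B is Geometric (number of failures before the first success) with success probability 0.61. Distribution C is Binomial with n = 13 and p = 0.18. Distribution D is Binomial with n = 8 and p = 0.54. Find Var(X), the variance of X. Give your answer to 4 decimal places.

Per component, A: μ=4.3, E[X²]=22.79; B: μ=0.639344, E[X²]=1.45687; C: μ=2.34, E[X²]=7.3944; D: μ=4.32, E[X²]=20.6496.
E[X] = 0.23·4.3 + 0.3·0.639344 + 0.28·2.34 + 0.19·4.32 = 2.6568.
E[X²] = 0.23·22.79 + 0.3·1.45687 + 0.28·7.3944 + 0.19·20.6496 = 11.6726.
Var(X) = E[X²] − (E[X])² = 11.6726 − 7.0586 = 4.61401.

4.6140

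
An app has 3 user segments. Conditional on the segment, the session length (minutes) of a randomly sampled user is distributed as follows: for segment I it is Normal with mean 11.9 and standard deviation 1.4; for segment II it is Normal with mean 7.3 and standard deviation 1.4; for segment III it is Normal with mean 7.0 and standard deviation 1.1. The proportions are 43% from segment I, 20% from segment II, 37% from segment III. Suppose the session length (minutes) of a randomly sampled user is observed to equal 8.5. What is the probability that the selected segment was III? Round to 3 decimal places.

Likelihoods f(8.5 | ·): I: 0.0149299; II: 0.197354; III: 0.14313.
Posterior ∝ prior × likelihood. Numerator for III: 0.37·0.14313 = 0.0529582.
Normalizing constant: 0.43·0.0149299 + 0.2·0.197354 + 0.37·0.14313 = 0.0988488.
P(III | observation) = 0.0529582 / 0.0988488 = 0.535749.

0.536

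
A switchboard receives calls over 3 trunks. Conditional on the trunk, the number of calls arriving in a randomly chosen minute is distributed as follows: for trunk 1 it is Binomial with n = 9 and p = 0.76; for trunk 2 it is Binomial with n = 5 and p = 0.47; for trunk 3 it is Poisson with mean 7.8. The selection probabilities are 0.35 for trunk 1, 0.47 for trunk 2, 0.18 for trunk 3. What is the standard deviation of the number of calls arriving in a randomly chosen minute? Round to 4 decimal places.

Per component, 1: μ=6.84, E[X²]=48.4272; 2: μ=2.35, E[X²]=6.768; 3: μ=7.8, E[X²]=68.64.
E[X] = 0.35·6.84 + 0.47·2.35 + 0.18·7.8 = 4.9025.
E[X²] = 0.35·48.4272 + 0.47·6.768 + 0.18·68.64 = 32.4857.
Var(X) = E[X²] − (E[X])² = 32.4857 − 24.0345 = 8.45117.
SD(X) = √8.45117 = 2.90709.

2.9071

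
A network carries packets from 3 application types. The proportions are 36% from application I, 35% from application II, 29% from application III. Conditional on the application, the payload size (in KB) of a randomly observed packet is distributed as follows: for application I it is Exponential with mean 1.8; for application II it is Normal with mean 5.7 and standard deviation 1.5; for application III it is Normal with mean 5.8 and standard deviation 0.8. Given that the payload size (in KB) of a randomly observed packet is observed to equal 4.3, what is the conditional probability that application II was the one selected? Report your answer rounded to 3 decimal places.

0.582

Likelihoods f(4.3 | ·): I: 0.050962; II: 0.172052; III: 0.0859828.
Posterior ∝ prior × likelihood. Numerator for II: 0.35·0.172052 = 0.0602182.
Normalizing constant: 0.36·0.050962 + 0.35·0.172052 + 0.29·0.0859828 = 0.103499.
P(II | observation) = 0.0602182 / 0.103499 = 0.581821.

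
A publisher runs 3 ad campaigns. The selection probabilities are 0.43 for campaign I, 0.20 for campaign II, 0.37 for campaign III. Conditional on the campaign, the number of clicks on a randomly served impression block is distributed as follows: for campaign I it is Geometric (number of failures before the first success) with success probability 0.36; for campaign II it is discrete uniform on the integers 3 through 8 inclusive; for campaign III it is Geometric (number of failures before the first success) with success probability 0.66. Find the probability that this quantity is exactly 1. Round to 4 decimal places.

Conditional on each campaign, P(X = 1): I: 0.2304; II: 0; III: 0.2244.
By total probability, P(X = 1) = 0.43·0.2304 + 0.2·0 + 0.37·0.2244 = 0.1821.

0.1821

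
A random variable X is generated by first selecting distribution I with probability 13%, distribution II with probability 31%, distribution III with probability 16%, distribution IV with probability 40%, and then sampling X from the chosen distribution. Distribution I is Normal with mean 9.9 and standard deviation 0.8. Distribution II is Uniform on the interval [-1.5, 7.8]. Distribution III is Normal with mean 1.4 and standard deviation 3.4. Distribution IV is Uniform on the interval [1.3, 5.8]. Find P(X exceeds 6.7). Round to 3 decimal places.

0.176

Conditional on each component, P(X > 6.7): I: 0.999968; II: 0.11828; III: 0.0595191; IV: 0.
By total probability, P(X > 6.7) = 0.13·0.999968 + 0.31·0.11828 + 0.16·0.0595191 + 0.4·0 = 0.176186.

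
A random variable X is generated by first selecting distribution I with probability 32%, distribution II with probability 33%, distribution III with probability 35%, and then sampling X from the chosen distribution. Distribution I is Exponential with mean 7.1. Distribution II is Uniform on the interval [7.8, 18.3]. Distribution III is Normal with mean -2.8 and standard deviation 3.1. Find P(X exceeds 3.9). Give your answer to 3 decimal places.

Conditional on each component, P(X > 3.9): I: 0.577356; II: 1; III: 0.0153365.
By total probability, P(X > 3.9) = 0.32·0.577356 + 0.33·1 + 0.35·0.0153365 = 0.520122.

0.520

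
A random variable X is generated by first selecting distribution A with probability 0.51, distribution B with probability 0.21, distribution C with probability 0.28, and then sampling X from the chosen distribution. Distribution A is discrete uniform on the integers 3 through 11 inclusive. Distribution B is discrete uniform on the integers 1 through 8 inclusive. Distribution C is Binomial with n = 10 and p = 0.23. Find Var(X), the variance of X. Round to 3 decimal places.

9.107

Per component, A: μ=7, E[X²]=55.6667; B: μ=4.5, E[X²]=25.5; C: μ=2.3, E[X²]=7.061.
E[X] = 0.51·7 + 0.21·4.5 + 0.28·2.3 = 5.159.
E[X²] = 0.51·55.6667 + 0.21·25.5 + 0.28·7.061 = 35.7221.
Var(X) = E[X²] − (E[X])² = 35.7221 − 26.6153 = 9.1068.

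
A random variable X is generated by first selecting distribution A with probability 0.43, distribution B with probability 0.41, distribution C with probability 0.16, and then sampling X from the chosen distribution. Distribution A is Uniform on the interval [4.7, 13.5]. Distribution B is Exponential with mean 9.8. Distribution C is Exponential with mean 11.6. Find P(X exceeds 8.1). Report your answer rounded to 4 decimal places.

0.5229

Conditional on each component, P(X > 8.1): A: 0.613636; B: 0.437565; C: 0.497442.
By total probability, P(X > 8.1) = 0.43·0.613636 + 0.41·0.437565 + 0.16·0.497442 = 0.522856.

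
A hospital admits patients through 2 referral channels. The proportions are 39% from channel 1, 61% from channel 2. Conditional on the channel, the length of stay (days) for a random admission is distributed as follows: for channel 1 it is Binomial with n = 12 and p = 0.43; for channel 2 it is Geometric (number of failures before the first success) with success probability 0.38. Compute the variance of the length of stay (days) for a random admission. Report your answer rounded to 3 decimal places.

Per component, 1: μ=5.16, E[X²]=29.5668; 2: μ=1.63158, E[X²]=6.95568.
E[X] = 0.39·5.16 + 0.61·1.63158 = 3.00766.
E[X²] = 0.39·29.5668 + 0.61·6.95568 = 15.774.
Var(X) = E[X²] − (E[X])² = 15.774 − 9.04604 = 6.72798.

6.728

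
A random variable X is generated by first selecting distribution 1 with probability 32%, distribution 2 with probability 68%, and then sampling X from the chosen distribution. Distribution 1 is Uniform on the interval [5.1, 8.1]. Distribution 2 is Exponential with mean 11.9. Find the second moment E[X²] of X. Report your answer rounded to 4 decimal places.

206.7688

For each component E[X²] = Var + (mean)², giving 1: 44.31; 2: 283.22.
Overall E[X²] = 0.32·44.31 + 0.68·283.22 = 206.769.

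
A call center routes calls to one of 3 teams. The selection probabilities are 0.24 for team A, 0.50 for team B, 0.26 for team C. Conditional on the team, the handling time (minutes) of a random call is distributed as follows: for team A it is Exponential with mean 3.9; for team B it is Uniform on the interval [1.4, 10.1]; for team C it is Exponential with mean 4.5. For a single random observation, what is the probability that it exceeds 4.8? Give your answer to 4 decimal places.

Conditional on each team, P(X > 4.8): A: 0.292068; B: 0.609195; C: 0.344154.
By total probability, P(X > 4.8) = 0.24·0.292068 + 0.5·0.609195 + 0.26·0.344154 = 0.464174.

0.4642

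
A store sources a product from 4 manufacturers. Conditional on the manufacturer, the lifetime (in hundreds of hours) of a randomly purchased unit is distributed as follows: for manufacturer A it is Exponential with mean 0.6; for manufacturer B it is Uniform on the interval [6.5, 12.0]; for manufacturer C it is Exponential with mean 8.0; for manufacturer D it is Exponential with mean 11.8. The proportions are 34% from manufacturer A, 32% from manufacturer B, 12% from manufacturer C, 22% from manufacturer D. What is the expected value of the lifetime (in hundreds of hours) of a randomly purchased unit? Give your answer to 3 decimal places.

6.720

Component means — A: 0.6; B: 9.25; C: 8; D: 11.8.
E[X] = 0.34·0.6 + 0.32·9.25 + 0.12·8 + 0.22·11.8 = 6.72.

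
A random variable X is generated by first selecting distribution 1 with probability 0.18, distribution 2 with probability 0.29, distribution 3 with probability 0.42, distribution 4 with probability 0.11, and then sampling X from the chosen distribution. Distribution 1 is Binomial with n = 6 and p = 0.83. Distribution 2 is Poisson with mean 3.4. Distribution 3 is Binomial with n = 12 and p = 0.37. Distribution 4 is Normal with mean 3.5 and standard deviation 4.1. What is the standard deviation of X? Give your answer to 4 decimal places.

2.1286

Per component, 1: μ=4.98, E[X²]=25.647; 2: μ=3.4, E[X²]=14.96; 3: μ=4.44, E[X²]=22.5108; 4: μ=3.5, E[X²]=29.06.
E[X] = 0.18·4.98 + 0.29·3.4 + 0.42·4.44 + 0.11·3.5 = 4.1322.
E[X²] = 0.18·25.647 + 0.29·14.96 + 0.42·22.5108 + 0.11·29.06 = 21.606.
Var(X) = E[X²] − (E[X])² = 21.606 − 17.0751 = 4.53092.
SD(X) = √4.53092 = 2.1286.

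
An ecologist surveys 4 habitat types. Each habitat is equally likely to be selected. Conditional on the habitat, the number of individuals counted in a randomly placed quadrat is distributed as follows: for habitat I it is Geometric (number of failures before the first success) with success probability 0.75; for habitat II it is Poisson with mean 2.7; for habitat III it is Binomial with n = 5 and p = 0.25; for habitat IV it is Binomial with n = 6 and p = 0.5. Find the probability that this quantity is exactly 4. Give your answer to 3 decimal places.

Conditional on each habitat, P(X = 4): I: 0.00292969; II: 0.148816; III: 0.0146484; IV: 0.234375.
By total probability, P(X = 4) = 0.25·0.00292969 + 0.25·0.148816 + 0.25·0.0146484 + 0.25·0.234375 = 0.100192.

0.100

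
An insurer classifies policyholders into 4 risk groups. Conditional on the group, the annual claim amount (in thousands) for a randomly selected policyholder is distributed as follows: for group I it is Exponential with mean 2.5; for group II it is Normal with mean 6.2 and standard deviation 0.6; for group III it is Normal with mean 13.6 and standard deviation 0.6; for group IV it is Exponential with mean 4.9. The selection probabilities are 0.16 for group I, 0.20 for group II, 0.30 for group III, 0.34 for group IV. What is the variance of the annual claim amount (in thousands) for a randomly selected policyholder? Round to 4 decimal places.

27.1298

Per component, I: μ=2.5, E[X²]=12.5; II: μ=6.2, E[X²]=38.8; III: μ=13.6, E[X²]=185.32; IV: μ=4.9, E[X²]=48.02.
E[X] = 0.16·2.5 + 0.2·6.2 + 0.3·13.6 + 0.34·4.9 = 7.386.
E[X²] = 0.16·12.5 + 0.2·38.8 + 0.3·185.32 + 0.34·48.02 = 81.6828.
Var(X) = E[X²] − (E[X])² = 81.6828 − 54.553 = 27.1298.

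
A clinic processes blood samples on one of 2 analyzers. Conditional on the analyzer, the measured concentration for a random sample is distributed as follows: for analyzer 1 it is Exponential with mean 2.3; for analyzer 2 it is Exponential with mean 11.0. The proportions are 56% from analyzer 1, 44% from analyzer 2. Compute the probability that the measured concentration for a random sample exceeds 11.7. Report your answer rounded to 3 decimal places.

0.155

Conditional on each analyzer, P(X > 11.7): 1: 0.00617679; 2: 0.345198.
By total probability, P(X > 11.7) = 0.56·0.00617679 + 0.44·0.345198 = 0.155346.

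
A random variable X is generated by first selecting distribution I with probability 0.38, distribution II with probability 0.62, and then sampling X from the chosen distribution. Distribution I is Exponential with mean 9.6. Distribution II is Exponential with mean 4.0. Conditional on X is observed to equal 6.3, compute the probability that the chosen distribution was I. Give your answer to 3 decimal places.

0.390

Likelihoods f(6.3 | ·): I: 0.054041; II: 0.0517519.
Posterior ∝ prior × likelihood. Numerator for I: 0.38·0.054041 = 0.0205356.
Normalizing constant: 0.38·0.054041 + 0.62·0.0517519 = 0.0526217.
P(I | observation) = 0.0205356 / 0.0526217 = 0.390249.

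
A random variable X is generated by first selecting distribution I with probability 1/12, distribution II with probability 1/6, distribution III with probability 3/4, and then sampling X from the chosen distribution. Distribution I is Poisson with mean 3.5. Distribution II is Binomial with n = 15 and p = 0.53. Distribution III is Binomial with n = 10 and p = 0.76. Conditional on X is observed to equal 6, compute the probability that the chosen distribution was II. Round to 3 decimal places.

Likelihoods P(X=6 | ·): I: 0.0770983; II: 0.124148; III: 0.13426.
Posterior ∝ prior × likelihood. Numerator for II: 0.166667·0.124148 = 0.0206913.
Normalizing constant: 0.0833333·0.0770983 + 0.166667·0.124148 + 0.75·0.13426 = 0.127811.
P(II | observation) = 0.0206913 / 0.127811 = 0.16189.

0.162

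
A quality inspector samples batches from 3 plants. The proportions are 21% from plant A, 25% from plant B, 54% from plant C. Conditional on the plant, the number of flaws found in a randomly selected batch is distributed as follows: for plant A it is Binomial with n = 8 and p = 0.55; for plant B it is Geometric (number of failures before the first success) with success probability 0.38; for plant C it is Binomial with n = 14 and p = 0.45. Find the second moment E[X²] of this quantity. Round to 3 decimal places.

29.524

For each component E[X²] = Var + (mean)², giving A: 21.34; B: 6.95568; C: 43.155.
Overall E[X²] = 0.21·21.34 + 0.25·6.95568 + 0.54·43.155 = 29.524.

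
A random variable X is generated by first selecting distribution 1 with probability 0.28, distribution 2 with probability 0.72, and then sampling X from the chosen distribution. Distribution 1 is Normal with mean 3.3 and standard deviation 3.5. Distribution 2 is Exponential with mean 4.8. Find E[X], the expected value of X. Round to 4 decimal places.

Component means — 1: 3.3; 2: 4.8.
E[X] = 0.28·3.3 + 0.72·4.8 = 4.38.

4.3800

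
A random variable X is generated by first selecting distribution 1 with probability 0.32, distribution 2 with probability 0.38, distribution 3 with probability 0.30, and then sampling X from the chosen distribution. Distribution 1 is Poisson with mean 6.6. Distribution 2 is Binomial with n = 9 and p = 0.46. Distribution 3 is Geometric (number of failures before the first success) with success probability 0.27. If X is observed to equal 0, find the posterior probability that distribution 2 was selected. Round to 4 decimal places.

Likelihoods P(X=0 | ·): 1: 0.00136037; 2: 0.00390431; 3: 0.27.
Posterior ∝ prior × likelihood. Numerator for 2: 0.38·0.00390431 = 0.00148364.
Normalizing constant: 0.32·0.00136037 + 0.38·0.00390431 + 0.3·0.27 = 0.082919.
P(2 | observation) = 0.00148364 / 0.082919 = 0.0178926.

0.0179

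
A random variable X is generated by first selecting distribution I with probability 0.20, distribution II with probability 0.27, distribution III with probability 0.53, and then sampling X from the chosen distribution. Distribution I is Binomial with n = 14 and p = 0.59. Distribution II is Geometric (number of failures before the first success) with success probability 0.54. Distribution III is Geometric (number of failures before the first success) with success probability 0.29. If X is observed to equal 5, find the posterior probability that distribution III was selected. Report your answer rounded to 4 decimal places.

Likelihoods P(X=5 | ·): I: 0.0468575; II: 0.011122; III: 0.0523227.
Posterior ∝ prior × likelihood. Numerator for III: 0.53·0.0523227 = 0.027731.
Normalizing constant: 0.2·0.0468575 + 0.27·0.011122 + 0.53·0.0523227 = 0.0401054.
P(III | observation) = 0.027731 / 0.0401054 = 0.691452.

0.6915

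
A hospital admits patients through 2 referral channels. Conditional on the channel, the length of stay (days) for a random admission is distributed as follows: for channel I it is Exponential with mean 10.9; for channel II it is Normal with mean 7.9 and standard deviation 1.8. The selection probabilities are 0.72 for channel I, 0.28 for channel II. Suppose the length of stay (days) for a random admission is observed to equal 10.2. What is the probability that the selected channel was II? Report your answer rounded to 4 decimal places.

Likelihoods f(10.2 | ·): I: 0.035989; II: 0.0979711.
Posterior ∝ prior × likelihood. Numerator for II: 0.28·0.0979711 = 0.0274319.
Normalizing constant: 0.72·0.035989 + 0.28·0.0979711 = 0.053344.
P(II | observation) = 0.0274319 / 0.053344 = 0.514246.

0.5142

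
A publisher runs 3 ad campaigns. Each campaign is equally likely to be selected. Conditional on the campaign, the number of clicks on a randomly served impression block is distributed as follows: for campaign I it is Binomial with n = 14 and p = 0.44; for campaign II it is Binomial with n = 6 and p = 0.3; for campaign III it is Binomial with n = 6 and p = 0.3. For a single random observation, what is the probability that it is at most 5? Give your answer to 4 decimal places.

Conditional on each campaign, P(X ≤ 5): I: 0.365619; II: 0.999271; III: 0.999271.
By total probability, P(X ≤ 5) = 0.333333·0.365619 + 0.333333·0.999271 + 0.333333·0.999271 = 0.788054.

0.7881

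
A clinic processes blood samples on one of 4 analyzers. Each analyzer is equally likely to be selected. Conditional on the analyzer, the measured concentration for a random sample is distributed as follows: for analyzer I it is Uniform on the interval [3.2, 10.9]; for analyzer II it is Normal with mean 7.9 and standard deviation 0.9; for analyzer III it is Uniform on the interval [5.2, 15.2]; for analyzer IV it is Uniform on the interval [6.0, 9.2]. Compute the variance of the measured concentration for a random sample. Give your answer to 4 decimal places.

5.1773

Per component, I: μ=7.05, E[X²]=54.6433; II: μ=7.9, E[X²]=63.22; III: μ=10.2, E[X²]=112.373; IV: μ=7.6, E[X²]=58.6133.
E[X] = 0.25·7.05 + 0.25·7.9 + 0.25·10.2 + 0.25·7.6 = 8.1875.
E[X²] = 0.25·54.6433 + 0.25·63.22 + 0.25·112.373 + 0.25·58.6133 = 72.2125.
Var(X) = E[X²] − (E[X])² = 72.2125 − 67.0352 = 5.17734.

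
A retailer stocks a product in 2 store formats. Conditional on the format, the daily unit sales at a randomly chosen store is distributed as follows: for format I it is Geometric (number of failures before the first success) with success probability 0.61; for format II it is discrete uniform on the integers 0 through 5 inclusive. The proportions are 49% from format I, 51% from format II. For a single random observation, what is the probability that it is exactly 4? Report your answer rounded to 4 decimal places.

Conditional on each format, P(X = 4): I: 0.014112; II: 0.166667.
By total probability, P(X = 4) = 0.49·0.014112 + 0.51·0.166667 = 0.0919149.

0.0919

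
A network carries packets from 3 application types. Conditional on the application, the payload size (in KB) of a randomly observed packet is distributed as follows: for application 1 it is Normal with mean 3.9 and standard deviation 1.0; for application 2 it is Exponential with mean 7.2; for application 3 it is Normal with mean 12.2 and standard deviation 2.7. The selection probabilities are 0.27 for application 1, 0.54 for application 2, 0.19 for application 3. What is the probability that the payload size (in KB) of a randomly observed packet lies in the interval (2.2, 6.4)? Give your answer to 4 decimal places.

0.4351

Conditional on each application, P(2.2 < X < 6.4): 1: 0.949225; 2: 0.325602; 3: 0.0157448.
By total probability, P(2.2 < X < 6.4) = 0.27·0.949225 + 0.54·0.325602 + 0.19·0.0157448 = 0.435107.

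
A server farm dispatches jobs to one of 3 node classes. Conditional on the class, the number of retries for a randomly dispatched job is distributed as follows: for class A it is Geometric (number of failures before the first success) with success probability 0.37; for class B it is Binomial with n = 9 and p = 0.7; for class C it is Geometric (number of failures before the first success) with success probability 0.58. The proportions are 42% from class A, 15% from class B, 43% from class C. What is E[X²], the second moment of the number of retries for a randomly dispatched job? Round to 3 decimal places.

10.150

For each component E[X²] = Var + (mean)², giving A: 7.5011; B: 41.58; C: 1.77289.
Overall E[X²] = 0.42·7.5011 + 0.15·41.58 + 0.43·1.77289 = 10.1498.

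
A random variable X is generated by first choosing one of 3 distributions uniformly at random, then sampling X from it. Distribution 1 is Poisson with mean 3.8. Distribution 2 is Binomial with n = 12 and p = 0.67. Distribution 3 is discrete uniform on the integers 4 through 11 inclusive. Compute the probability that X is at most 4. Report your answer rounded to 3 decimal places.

0.270

Conditional on each component, P(X ≤ 4): 1: 0.667844; 2: 0.0175957; 3: 0.125.
By total probability, P(X ≤ 4) = 0.333333·0.667844 + 0.333333·0.0175957 + 0.333333·0.125 = 0.270146.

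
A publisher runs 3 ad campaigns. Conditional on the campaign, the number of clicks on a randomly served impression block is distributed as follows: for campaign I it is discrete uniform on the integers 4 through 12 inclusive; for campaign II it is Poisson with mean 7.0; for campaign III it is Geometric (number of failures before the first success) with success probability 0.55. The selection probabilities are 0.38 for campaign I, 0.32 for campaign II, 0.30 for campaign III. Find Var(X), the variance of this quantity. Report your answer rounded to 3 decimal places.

Per component, I: μ=8, E[X²]=70.6667; II: μ=7, E[X²]=56; III: μ=0.818182, E[X²]=2.15702.
E[X] = 0.38·8 + 0.32·7 + 0.3·0.818182 = 5.52545.
E[X²] = 0.38·70.6667 + 0.32·56 + 0.3·2.15702 = 45.4204.
Var(X) = E[X²] − (E[X])² = 45.4204 − 30.5306 = 14.8898.

14.890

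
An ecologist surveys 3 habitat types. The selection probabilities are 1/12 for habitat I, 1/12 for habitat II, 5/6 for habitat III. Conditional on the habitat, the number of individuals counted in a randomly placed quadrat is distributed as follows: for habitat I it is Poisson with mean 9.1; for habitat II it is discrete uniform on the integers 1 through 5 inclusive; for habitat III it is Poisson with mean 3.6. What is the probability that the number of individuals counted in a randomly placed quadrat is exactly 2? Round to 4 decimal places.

Conditional on each habitat, P(X = 2): I: 0.00462352; II: 0.2; III: 0.177058.
By total probability, P(X = 2) = 0.0833333·0.00462352 + 0.0833333·0.2 + 0.833333·0.177058 = 0.1646.

0.1646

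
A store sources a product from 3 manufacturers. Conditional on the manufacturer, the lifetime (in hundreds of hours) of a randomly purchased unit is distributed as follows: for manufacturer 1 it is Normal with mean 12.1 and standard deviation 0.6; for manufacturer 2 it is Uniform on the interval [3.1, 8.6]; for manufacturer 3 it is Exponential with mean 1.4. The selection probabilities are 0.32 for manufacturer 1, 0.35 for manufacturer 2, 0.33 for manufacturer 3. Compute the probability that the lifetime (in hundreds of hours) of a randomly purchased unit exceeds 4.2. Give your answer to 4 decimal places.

0.6164

Conditional on each manufacturer, P(X > 4.2): 1: 1; 2: 0.8; 3: 0.0497871.
By total probability, P(X > 4.2) = 0.32·1 + 0.35·0.8 + 0.33·0.0497871 = 0.61643.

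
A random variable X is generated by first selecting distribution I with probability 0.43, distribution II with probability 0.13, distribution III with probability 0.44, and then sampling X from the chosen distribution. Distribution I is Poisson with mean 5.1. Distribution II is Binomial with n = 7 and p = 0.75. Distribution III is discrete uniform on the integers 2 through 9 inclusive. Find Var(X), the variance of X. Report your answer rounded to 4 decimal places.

4.7087

Per component, I: μ=5.1, E[X²]=31.11; II: μ=5.25, E[X²]=28.875; III: μ=5.5, E[X²]=35.5.
E[X] = 0.43·5.1 + 0.13·5.25 + 0.44·5.5 = 5.2955.
E[X²] = 0.43·31.11 + 0.13·28.875 + 0.44·35.5 = 32.751.
Var(X) = E[X²] − (E[X])² = 32.751 − 28.0423 = 4.70873.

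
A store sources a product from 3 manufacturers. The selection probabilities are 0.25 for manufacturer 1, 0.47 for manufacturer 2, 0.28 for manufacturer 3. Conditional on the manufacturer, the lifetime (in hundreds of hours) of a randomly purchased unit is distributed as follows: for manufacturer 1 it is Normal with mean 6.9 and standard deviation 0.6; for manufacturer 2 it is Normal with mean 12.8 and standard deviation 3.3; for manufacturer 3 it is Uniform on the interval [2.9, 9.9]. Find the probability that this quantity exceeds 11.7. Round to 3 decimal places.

Conditional on each manufacturer, P(X > 11.7): 1: 6.66134e-16; 2: 0.630559; 3: 0.
By total probability, P(X > 11.7) = 0.25·6.66134e-16 + 0.47·0.630559 + 0.28·0 = 0.296363.

0.296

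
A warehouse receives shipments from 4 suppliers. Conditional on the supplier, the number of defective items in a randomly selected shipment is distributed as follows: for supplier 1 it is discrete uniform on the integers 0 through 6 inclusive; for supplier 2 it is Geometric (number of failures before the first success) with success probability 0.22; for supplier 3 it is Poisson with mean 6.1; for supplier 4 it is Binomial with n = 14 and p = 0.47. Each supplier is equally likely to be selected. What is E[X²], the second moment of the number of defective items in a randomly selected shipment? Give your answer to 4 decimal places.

32.9449

For each component E[X²] = Var + (mean)², giving 1: 13; 2: 28.686; 3: 43.31; 4: 46.7838.
Overall E[X²] = 0.25·13 + 0.25·28.686 + 0.25·43.31 + 0.25·46.7838 = 32.9449.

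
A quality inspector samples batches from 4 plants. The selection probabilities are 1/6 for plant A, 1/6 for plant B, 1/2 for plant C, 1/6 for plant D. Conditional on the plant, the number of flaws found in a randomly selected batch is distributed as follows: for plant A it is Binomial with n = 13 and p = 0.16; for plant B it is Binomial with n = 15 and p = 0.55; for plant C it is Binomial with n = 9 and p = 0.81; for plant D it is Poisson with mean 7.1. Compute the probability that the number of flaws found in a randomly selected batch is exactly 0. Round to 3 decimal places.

0.017

Conditional on each plant, P(X = 0): A: 0.103665; B: 6.2833e-06; C: 3.22688e-07; D: 0.000825105.
By total probability, P(X = 0) = 0.166667·0.103665 + 0.166667·6.2833e-06 + 0.5·3.22688e-07 + 0.166667·0.000825105 = 0.0174162.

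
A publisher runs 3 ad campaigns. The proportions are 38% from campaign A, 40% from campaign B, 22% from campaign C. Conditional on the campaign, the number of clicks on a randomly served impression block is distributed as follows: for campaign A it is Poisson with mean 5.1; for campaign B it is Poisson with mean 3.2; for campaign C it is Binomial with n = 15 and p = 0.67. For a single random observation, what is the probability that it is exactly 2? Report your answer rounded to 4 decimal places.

Conditional on each campaign, P(X = 2): A: 0.0792882; B: 0.208702; C: 2.5943e-05.
By total probability, P(X = 2) = 0.38·0.0792882 + 0.4·0.208702 + 0.22·2.5943e-05 = 0.113616.

0.1136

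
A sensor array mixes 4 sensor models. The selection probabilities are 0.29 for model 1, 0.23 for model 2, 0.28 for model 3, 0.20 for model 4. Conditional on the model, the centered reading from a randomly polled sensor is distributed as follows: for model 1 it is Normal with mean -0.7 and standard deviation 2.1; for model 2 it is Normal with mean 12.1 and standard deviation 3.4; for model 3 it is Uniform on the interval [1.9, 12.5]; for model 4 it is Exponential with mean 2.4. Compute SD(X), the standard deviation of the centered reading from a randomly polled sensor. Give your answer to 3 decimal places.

5.606

Per component, 1: μ=-0.7, E[X²]=4.9; 2: μ=12.1, E[X²]=157.97; 3: μ=7.2, E[X²]=61.2033; 4: μ=2.4, E[X²]=11.52.
E[X] = 0.29·-0.7 + 0.23·12.1 + 0.28·7.2 + 0.2·2.4 = 5.076.
E[X²] = 0.29·4.9 + 0.23·157.97 + 0.28·61.2033 + 0.2·11.52 = 57.195.
Var(X) = E[X²] − (E[X])² = 57.195 − 25.7658 = 31.4293.
SD(X) = √31.4293 = 5.60618.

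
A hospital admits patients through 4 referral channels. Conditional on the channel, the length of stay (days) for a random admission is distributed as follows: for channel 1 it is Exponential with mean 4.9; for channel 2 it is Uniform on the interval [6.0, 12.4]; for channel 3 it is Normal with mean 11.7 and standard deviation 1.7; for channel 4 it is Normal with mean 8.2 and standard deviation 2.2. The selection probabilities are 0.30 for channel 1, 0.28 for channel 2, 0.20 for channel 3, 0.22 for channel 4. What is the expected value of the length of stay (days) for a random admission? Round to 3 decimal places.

Component means — 1: 4.9; 2: 9.2; 3: 11.7; 4: 8.2.
E[X] = 0.3·4.9 + 0.28·9.2 + 0.2·11.7 + 0.22·8.2 = 8.19.

8.190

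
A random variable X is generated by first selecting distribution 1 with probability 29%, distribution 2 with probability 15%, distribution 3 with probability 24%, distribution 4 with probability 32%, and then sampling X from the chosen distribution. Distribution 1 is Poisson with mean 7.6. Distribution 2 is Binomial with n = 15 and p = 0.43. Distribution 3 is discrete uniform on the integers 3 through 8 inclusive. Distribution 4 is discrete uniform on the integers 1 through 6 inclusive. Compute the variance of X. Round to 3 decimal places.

Per component, 1: μ=7.6, E[X²]=65.36; 2: μ=6.45, E[X²]=45.279; 3: μ=5.5, E[X²]=33.1667; 4: μ=3.5, E[X²]=15.1667.
E[X] = 0.29·7.6 + 0.15·6.45 + 0.24·5.5 + 0.32·3.5 = 5.6115.
E[X²] = 0.29·65.36 + 0.15·45.279 + 0.24·33.1667 + 0.32·15.1667 = 38.5596.
Var(X) = E[X²] − (E[X])² = 38.5596 − 31.4889 = 7.07065.

7.071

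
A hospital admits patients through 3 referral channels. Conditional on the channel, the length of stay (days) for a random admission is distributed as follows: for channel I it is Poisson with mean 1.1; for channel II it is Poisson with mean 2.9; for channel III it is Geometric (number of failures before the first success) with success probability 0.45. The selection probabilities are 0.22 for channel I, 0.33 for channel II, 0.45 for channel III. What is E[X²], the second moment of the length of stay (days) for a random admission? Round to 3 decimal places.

For each component E[X²] = Var + (mean)², giving I: 2.31; II: 11.31; III: 4.20988.
Overall E[X²] = 0.22·2.31 + 0.33·11.31 + 0.45·4.20988 = 6.13494.

6.135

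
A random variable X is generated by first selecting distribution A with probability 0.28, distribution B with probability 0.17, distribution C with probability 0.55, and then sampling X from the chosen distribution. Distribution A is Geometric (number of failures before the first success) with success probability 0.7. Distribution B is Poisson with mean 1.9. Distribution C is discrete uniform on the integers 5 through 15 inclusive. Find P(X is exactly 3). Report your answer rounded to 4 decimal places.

0.0344

Conditional on each component, P(X = 3): A: 0.0189; B: 0.170982; C: 0.
By total probability, P(X = 3) = 0.28·0.0189 + 0.17·0.170982 + 0.55·0 = 0.0343589.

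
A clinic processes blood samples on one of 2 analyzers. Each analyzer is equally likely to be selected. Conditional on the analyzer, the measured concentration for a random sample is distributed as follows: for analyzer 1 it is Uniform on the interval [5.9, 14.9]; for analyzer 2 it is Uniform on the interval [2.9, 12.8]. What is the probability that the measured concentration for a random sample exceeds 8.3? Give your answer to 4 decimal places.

Conditional on each analyzer, P(X > 8.3): 1: 0.733333; 2: 0.454545.
By total probability, P(X > 8.3) = 0.5·0.733333 + 0.5·0.454545 = 0.593939.

0.5939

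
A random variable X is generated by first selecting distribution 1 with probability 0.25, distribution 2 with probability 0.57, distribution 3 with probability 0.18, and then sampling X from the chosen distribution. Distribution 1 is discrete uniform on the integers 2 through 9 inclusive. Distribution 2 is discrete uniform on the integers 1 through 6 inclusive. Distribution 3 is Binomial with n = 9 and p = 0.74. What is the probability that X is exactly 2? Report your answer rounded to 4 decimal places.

Conditional on each component, P(X = 2): 1: 0.125; 2: 0.166667; 3: 0.00158336.
By total probability, P(X = 2) = 0.25·0.125 + 0.57·0.166667 + 0.18·0.00158336 = 0.126535.

0.1265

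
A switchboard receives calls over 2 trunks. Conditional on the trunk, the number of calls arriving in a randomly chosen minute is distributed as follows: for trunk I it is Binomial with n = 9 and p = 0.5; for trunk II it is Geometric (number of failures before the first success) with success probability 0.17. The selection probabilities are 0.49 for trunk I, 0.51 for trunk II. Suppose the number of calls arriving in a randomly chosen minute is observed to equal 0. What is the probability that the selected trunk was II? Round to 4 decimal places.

0.9891

Likelihoods P(X=0 | ·): I: 0.00195312; II: 0.17.
Posterior ∝ prior × likelihood. Numerator for II: 0.51·0.17 = 0.0867.
Normalizing constant: 0.49·0.00195312 + 0.51·0.17 = 0.087657.
P(II | observation) = 0.0867 / 0.087657 = 0.989082.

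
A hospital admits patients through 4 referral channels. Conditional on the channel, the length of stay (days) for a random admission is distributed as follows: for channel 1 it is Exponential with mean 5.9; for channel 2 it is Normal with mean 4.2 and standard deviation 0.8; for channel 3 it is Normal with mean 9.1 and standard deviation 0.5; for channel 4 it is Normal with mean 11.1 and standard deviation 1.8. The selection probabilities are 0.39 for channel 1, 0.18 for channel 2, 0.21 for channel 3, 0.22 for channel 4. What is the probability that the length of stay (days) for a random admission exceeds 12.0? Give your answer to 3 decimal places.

Conditional on each channel, P(X > 12.0): 1: 0.130825; 2: 0; 3: 3.31575e-09; 4: 0.308538.
By total probability, P(X > 12.0) = 0.39·0.130825 + 0.18·0 + 0.21·3.31575e-09 + 0.22·0.308538 = 0.1189.

0.119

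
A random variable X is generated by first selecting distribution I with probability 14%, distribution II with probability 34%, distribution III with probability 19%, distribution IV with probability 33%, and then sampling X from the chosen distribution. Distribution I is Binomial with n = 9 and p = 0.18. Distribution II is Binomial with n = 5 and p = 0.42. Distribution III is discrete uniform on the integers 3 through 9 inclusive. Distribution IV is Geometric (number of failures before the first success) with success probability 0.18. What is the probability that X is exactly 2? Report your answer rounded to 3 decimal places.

Conditional on each component, P(X = 2): I: 0.290767; II: 0.344178; III: 0; IV: 0.121032.
By total probability, P(X = 2) = 0.14·0.290767 + 0.34·0.344178 + 0.19·0 + 0.33·0.121032 = 0.197668.

0.198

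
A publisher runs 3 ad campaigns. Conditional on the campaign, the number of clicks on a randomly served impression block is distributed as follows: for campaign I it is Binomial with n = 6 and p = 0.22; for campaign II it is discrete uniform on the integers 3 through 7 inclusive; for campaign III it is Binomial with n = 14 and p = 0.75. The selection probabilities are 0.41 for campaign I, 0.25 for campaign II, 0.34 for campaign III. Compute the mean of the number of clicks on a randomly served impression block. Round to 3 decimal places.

Component means — I: 1.32; II: 5; III: 10.5.
E[X] = 0.41·1.32 + 0.25·5 + 0.34·10.5 = 5.3612.

5.361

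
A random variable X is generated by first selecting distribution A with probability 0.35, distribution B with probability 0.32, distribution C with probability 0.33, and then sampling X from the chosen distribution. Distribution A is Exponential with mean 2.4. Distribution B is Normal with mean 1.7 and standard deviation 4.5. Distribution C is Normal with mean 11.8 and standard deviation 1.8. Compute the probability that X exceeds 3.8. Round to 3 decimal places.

0.504

Conditional on each component, P(X > 3.8): A: 0.20529; B: 0.320369; C: 0.999996.
By total probability, P(X > 3.8) = 0.35·0.20529 + 0.32·0.320369 + 0.33·0.999996 = 0.504368.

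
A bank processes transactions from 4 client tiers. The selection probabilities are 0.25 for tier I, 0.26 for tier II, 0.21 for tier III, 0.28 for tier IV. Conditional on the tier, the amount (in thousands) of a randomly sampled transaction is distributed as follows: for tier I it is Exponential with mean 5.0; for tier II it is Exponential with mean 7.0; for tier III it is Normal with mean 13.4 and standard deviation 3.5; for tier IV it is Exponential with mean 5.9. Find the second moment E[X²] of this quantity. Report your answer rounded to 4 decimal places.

For each component E[X²] = Var + (mean)², giving I: 50; II: 98; III: 191.81; IV: 69.62.
Overall E[X²] = 0.25·50 + 0.26·98 + 0.21·191.81 + 0.28·69.62 = 97.7537.

97.7537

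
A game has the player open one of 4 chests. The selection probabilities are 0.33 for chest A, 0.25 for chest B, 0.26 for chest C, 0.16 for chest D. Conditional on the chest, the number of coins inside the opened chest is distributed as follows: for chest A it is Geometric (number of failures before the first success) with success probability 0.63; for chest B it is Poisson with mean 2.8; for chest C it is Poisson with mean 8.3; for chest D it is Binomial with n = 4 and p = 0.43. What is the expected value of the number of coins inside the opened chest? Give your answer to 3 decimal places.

Component means — A: 0.587302; B: 2.8; C: 8.3; D: 1.72.
E[X] = 0.33·0.587302 + 0.25·2.8 + 0.26·8.3 + 0.16·1.72 = 3.32701.

3.327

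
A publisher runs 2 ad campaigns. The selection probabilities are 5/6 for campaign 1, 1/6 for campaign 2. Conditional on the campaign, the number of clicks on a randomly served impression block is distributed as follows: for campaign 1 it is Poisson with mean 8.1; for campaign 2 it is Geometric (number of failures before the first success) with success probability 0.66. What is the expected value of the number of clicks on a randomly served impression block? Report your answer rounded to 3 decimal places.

Component means — 1: 8.1; 2: 0.515152.
E[X] = 0.833333·8.1 + 0.166667·0.515152 = 6.83586.

6.836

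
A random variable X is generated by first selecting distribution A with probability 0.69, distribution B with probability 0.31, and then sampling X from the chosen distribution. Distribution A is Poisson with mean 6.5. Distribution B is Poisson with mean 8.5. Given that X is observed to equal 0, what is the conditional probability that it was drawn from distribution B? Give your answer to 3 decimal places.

Likelihoods P(X=0 | ·): A: 0.00150344; B: 0.000203468.
Posterior ∝ prior × likelihood. Numerator for B: 0.31·0.000203468 = 6.30752e-05.
Normalizing constant: 0.69·0.00150344 + 0.31·0.000203468 = 0.00110045.
P(B | observation) = 6.30752e-05 / 0.00110045 = 0.0573177.

0.057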